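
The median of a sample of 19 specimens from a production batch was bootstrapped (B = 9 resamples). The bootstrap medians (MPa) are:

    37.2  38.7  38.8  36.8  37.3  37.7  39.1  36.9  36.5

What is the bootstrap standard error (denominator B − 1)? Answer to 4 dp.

SE* = 0.9657

Bootstrap SE is the standard deviation of the 9 replicate medians.
Mean of replicates: (37.2 + 38.7 + 38.8 + 36.8 + 37.3 + 37.7 + 39.1 + 36.9 + 36.5) / 9 = 339.00000 / 9 = 37.66667
Sum of squared deviations: (−0.46667)² + (+1.03333)² + (+1.13333)² + (−0.86667)² + (−0.36667)² + (+0.03333)² + (+1.43333)² + (−0.76667)² + (−1.16667)² = 7.46000
Variance = 7.46000 / 8 = 0.93250
SE* = √0.93250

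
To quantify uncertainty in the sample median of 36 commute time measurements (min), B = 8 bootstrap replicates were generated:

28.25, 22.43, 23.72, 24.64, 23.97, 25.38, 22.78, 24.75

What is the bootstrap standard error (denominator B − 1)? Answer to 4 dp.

SE* = 1.8147

Bootstrap SE is the standard deviation of the 8 replicate medians.
Mean of replicates: (28.25 + 22.43 + 23.72 + 24.64 + 23.97 + 25.38 + 22.78 + 24.75) / 8 = 195.92000 / 8 = 24.49000
Sum of squared deviations: (+3.76000)² + (−2.06000)² + (−0.77000)² + (+0.15000)² + (−0.52000)² + (+0.89000)² + (−1.71000)² + (+0.26000)² = 23.05080
Variance = 23.05080 / 7 = 3.29297
SE* = √3.29297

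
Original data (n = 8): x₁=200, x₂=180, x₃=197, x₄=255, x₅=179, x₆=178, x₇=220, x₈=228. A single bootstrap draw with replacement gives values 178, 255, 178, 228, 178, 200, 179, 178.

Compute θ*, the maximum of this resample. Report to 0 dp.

θ* = 255

Maximum = 255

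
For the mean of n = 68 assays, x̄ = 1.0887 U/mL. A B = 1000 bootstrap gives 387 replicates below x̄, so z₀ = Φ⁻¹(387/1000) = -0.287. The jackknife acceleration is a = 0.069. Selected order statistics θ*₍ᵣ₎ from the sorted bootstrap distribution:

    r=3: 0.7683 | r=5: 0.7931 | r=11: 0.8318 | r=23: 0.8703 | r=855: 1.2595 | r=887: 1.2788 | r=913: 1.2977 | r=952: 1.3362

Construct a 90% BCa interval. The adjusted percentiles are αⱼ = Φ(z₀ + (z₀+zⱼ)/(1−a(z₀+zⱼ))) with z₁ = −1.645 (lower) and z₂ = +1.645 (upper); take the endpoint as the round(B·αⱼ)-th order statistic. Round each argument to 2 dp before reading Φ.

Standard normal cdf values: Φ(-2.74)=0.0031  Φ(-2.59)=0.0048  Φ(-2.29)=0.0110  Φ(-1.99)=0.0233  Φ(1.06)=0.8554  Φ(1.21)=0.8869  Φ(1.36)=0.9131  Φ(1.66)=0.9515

(0.8703, 1.2788)

Lower: z₀ + z₁ = -0.287 + (-1.645) = -1.932; 1 − a(z₀+z₁) = 1 − (0.069)(-1.932) = 1.1333; argument = -0.287 + (-1.932)/1.1333 = -1.9917 → -1.99.
α₁ = Φ(-1.99) = 0.0233; rank = round(1000 × 0.0233) = 23; θ*₍23₎ = 0.8703.
Upper: z₀ + z₂ = 1.358; 1 − a(z₀+z₂) = 0.9063; argument = 1.2114 → 1.21; α₂ = 0.8869; rank = 887; θ*₍887₎ = 1.2788.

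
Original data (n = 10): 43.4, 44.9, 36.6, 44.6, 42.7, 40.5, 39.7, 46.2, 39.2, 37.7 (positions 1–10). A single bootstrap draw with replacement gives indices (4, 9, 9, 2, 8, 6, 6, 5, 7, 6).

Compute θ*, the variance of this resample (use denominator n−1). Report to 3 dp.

θ* = 6.736

Resample values: 44.6, 39.2, 39.2, 44.9, 46.2, 40.5, 40.5, 42.7, 39.7, 40.5.
Mean = 41.8000; sum of squared deviations = 60.6200
s² = 60.6200 / 9 = 6.7356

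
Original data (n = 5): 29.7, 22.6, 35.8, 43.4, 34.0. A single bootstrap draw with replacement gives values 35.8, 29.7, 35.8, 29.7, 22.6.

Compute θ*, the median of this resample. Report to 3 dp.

Sorted: 22.6, 29.7, 29.7, 35.8, 35.8
Median = middle value = 29.700

θ* = 29.700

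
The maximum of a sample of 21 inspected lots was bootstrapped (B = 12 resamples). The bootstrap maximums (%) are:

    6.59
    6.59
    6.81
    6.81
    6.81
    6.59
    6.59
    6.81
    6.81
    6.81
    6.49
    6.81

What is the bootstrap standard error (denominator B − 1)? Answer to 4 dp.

Bootstrap SE is the standard deviation of the 12 replicate maximums.
Mean of replicates: (6.59 + 6.59 + 6.81 + 6.81 + 6.81 + 6.59 + 6.59 + 6.81 + 6.81 + 6.81 + 6.49 + 6.81) / 12 = 80.52000 / 12 = 6.71000
Sum of squared deviations: (−0.12000)² + (−0.12000)² + (+0.10000)² + (+0.10000)² + (+0.10000)² + (−0.12000)² + (−0.12000)² + (+0.10000)² + (+0.10000)² + (+0.10000)² + (−0.22000)² + (+0.10000)² = 0.17600
Variance = 0.17600 / 11 = 0.01600
SE* = √0.01600

SE* = 0.1265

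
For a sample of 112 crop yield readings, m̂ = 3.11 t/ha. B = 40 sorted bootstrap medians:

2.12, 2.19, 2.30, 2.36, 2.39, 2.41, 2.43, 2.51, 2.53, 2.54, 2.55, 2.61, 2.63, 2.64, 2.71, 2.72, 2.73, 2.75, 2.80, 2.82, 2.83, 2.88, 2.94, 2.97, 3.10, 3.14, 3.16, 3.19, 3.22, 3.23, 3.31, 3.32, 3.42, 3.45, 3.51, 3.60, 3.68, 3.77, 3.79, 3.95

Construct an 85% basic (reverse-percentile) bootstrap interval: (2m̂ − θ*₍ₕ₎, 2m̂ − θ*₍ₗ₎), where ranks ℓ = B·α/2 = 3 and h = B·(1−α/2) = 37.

(2.54, 3.92)

Percentile endpoints at ranks 3 and 37: θ*₍3₎ = 2.30, θ*₍37₎ = 3.68.
Basic interval reflects these around m̂:
  lower = 2 × 3.11 − 3.68 = 2.54
  upper = 2 × 3.11 − 2.30 = 3.92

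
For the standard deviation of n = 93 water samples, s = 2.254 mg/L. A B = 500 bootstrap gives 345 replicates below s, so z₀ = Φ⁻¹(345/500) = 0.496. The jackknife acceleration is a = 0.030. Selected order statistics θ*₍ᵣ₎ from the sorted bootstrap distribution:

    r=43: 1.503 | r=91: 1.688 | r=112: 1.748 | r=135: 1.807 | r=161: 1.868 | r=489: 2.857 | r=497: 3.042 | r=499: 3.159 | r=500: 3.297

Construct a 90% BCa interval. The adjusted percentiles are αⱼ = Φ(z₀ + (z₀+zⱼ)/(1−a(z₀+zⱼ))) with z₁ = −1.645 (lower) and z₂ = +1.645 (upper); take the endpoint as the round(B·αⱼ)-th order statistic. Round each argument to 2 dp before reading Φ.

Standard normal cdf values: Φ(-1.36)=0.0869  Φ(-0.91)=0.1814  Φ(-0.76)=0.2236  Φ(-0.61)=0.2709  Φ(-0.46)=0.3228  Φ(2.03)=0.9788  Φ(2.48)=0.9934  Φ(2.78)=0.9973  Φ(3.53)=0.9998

(1.807, 3.159)

Lower: z₀ + z₁ = 0.496 + (-1.645) = -1.149; 1 − a(z₀+z₁) = 1 − (0.030)(-1.149) = 1.0345; argument = 0.496 + (-1.149)/1.0345 = -0.6147 → -0.61.
α₁ = Φ(-0.61) = 0.2709; rank = round(500 × 0.2709) = 135; θ*₍135₎ = 1.807.
Upper: z₀ + z₂ = 2.141; 1 − a(z₀+z₂) = 0.9358; argument = 2.7840 → 2.78; α₂ = 0.9973; rank = 499; θ*₍499₎ = 3.159.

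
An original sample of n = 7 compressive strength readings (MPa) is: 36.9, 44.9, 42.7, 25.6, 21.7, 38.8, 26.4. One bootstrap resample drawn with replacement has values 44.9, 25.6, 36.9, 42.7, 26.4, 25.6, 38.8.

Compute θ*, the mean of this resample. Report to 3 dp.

θ* = 34.414

Mean = (44.9 + 25.6 + 36.9 + 42.7 + 26.4 + 25.6 + 38.8) / 7 = 240.90 / 7 = 34.414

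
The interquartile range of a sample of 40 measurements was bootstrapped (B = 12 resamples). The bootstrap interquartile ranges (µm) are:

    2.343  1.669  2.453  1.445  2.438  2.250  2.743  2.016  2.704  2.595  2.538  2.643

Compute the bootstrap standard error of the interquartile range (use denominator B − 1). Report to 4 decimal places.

SE* = 0.4126

Bootstrap SE is the standard deviation of the 12 replicate interquartile ranges.
Mean of replicates: (2.343 + 1.669 + 2.453 + 1.445 + 2.438 + 2.250 + 2.743 + 2.016 + 2.704 + 2.595 + 2.538 + 2.643) / 12 = 27.83700 / 12 = 2.31975
Sum of squared deviations: (+0.02325)² + (−0.65075)² + (+0.13325)² + (−0.87475)² + (+0.11825)² + (−0.06975)² + (+0.42325)² + (−0.30375)² + (+0.38425)² + (+0.27525)² + (+0.21825)² + (+0.32325)² = 1.87275
Variance = 1.87275 / 11 = 0.17025
SE* = √0.17025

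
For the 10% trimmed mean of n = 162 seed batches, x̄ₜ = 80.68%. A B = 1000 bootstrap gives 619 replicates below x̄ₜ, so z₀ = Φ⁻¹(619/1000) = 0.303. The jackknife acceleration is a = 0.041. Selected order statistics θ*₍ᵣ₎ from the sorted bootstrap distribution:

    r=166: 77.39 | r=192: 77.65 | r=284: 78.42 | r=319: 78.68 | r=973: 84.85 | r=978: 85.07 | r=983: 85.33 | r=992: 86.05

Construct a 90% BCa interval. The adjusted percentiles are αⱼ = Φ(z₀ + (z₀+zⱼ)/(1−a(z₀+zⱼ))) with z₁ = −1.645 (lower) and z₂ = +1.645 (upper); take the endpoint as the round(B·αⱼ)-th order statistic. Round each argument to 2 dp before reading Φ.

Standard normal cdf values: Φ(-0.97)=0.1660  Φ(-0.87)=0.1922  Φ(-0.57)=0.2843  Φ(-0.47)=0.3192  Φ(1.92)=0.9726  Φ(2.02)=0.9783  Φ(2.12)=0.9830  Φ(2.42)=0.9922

Lower: z₀ + z₁ = 0.303 + (-1.645) = -1.342; 1 − a(z₀+z₁) = 1 − (0.041)(-1.342) = 1.0550; argument = 0.303 + (-1.342)/1.0550 = -0.9690 → -0.97.
α₁ = Φ(-0.97) = 0.1660; rank = round(1000 × 0.1660) = 166; θ*₍166₎ = 77.39.
Upper: z₀ + z₂ = 1.948; 1 − a(z₀+z₂) = 0.9201; argument = 2.4201 → 2.42; α₂ = 0.9922; rank = 992; θ*₍992₎ = 86.05.

(77.39, 86.05)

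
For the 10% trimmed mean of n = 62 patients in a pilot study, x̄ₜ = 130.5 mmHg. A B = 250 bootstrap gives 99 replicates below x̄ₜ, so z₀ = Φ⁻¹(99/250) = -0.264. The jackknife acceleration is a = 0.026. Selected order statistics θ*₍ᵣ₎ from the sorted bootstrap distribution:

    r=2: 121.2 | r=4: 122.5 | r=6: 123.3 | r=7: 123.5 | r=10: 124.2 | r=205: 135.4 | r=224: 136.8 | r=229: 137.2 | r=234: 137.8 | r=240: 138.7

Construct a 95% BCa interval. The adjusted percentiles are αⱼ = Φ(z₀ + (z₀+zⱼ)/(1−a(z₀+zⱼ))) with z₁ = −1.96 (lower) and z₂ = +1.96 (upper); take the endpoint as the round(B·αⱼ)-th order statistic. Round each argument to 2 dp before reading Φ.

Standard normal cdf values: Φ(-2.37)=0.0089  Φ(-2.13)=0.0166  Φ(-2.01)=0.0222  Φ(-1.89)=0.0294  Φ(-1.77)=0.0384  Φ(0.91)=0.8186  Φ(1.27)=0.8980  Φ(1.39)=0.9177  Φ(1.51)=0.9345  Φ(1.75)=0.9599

(121.2, 137.8)

Lower: z₀ + z₁ = -0.264 + (-1.960) = -2.224; 1 − a(z₀+z₁) = 1 − (0.026)(-2.224) = 1.0578; argument = -0.264 + (-2.224)/1.0578 = -2.3664 → -2.37.
α₁ = Φ(-2.37) = 0.0089; rank = round(250 × 0.0089) = 2; θ*₍2₎ = 121.2.
Upper: z₀ + z₂ = 1.696; 1 − a(z₀+z₂) = 0.9559; argument = 1.5102 → 1.51; α₂ = 0.9345; rank = 234; θ*₍234₎ = 137.8.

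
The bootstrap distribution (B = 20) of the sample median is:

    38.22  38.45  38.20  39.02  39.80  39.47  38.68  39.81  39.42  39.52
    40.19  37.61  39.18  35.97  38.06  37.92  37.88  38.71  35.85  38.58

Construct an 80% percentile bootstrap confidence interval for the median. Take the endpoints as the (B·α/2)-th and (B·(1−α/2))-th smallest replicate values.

Sorted replicates: 35.85, 35.97, 37.61, 37.88, 37.92, 38.06, 38.20, 38.22, 38.45, 38.58, 38.68, 38.71, 39.02, 39.18, 39.42, 39.47, 39.52, 39.80, 39.81, 40.19
α = 0.20; lower rank = 20 × 0.100 = 2; upper rank = 20 × 0.900 = 18.
The 2nd smallest replicate is 35.97; the 18th is 39.80.

(35.97, 39.80)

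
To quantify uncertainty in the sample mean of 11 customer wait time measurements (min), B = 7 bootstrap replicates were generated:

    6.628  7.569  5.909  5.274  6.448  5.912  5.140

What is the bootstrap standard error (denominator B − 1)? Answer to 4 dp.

Bootstrap SE is the standard deviation of the 7 replicate means.
Mean of replicates: (6.628 + 7.569 + 5.909 + 5.274 + 6.448 + 5.912 + 5.140) / 7 = 42.88000 / 7 = 6.12571
Sum of squared deviations: (+0.50229)² + (+1.44329)² + (−0.21671)² + (−0.85171)² + (+0.32229)² + (−0.21371)² + (−0.98571)² = 4.22892
Variance = 4.22892 / 6 = 0.70482
SE* = √0.70482

SE* = 0.8395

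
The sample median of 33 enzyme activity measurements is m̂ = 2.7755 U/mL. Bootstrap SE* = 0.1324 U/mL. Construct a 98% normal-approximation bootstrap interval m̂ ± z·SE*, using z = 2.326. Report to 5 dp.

Margin = 2.326 × 0.1324 = 0.307962
Interval: 2.7755 ± 0.307962

(2.46754, 3.08346)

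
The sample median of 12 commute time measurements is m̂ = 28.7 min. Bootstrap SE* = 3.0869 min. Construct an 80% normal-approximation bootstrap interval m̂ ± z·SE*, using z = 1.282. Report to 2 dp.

(24.74, 32.66)

Margin = 1.282 × 3.0869 = 3.957
Interval: 28.7 ± 3.957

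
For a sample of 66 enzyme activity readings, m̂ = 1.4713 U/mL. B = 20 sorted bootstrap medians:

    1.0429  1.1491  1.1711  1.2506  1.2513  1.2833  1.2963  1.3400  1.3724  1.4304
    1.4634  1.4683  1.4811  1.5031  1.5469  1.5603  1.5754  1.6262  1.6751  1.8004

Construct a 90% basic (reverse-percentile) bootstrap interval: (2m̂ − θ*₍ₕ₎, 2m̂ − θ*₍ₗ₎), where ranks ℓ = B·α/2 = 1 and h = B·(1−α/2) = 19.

(1.2675, 1.8997)

Percentile endpoints at ranks 1 and 19: θ*₍1₎ = 1.0429, θ*₍19₎ = 1.6751.
Basic interval reflects these around m̂:
  lower = 2 × 1.4713 − 1.6751 = 1.2675
  upper = 2 × 1.4713 − 1.0429 = 1.8997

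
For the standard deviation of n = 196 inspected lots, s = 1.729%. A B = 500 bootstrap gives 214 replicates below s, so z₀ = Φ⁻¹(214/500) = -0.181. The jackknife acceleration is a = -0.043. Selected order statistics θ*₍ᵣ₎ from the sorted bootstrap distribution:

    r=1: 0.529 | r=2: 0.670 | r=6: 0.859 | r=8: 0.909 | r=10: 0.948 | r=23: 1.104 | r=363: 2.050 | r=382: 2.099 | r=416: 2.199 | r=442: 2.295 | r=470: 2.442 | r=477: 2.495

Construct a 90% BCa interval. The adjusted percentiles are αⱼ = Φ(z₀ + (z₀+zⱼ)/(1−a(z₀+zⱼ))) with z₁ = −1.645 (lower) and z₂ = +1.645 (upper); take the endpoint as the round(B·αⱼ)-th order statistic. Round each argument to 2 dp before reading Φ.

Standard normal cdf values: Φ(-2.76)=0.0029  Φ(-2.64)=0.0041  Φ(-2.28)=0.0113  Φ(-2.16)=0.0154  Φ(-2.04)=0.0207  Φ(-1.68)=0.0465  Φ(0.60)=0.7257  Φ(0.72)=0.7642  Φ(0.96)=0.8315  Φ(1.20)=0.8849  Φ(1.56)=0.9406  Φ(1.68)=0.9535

(0.909, 2.295)

Lower: z₀ + z₁ = -0.181 + (-1.645) = -1.826; 1 − a(z₀+z₁) = 1 − (-0.043)(-1.826) = 0.9215; argument = -0.181 + (-1.826)/0.9215 = -2.1626 → -2.16.
α₁ = Φ(-2.16) = 0.0154; rank = round(500 × 0.0154) = 8; θ*₍8₎ = 0.909.
Upper: z₀ + z₂ = 1.464; 1 − a(z₀+z₂) = 1.0630; argument = 1.1963 → 1.20; α₂ = 0.8849; rank = 442; θ*₍442₎ = 2.295.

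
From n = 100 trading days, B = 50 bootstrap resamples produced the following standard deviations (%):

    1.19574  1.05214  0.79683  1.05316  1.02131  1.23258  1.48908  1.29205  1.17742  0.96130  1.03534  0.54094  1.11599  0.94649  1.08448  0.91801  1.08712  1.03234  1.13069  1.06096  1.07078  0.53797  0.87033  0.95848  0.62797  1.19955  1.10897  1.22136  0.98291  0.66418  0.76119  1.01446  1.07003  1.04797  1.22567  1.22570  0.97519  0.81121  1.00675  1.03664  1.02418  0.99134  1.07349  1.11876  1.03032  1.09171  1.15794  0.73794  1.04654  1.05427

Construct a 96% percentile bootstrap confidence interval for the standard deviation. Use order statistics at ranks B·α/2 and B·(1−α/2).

Sorted replicates: 0.53797, 0.54094, 0.62797, 0.66418, 0.73794, 0.76119, 0.79683, 0.81121, 0.87033, 0.91801, 0.94649, 0.95848, 0.96130, 0.97519, 0.98291, 0.99134, 1.00675, 1.01446, 1.02131, 1.02418, 1.03032, 1.03234, 1.03534, 1.03664, 1.04654, 1.04797, 1.05214, 1.05316, 1.05427, 1.06096, 1.07003, 1.07078, 1.07349, 1.08448, 1.08712, 1.09171, 1.10897, 1.11599, 1.11876, 1.13069, 1.15794, 1.17742, 1.19574, 1.19955, 1.22136, 1.22567, 1.22570, 1.23258, 1.29205, 1.48908
α = 0.04; lower rank = 50 × 0.020 = 1; upper rank = 50 × 0.980 = 49.
The 1st smallest replicate is 0.53797; the 49th is 1.29205.

(0.53797, 1.29205)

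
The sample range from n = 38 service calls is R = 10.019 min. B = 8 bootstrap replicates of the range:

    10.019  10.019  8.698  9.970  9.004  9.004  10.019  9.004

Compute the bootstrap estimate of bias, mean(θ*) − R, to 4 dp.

bias = −0.5519

mean(θ*) = (10.019 + 10.019 + 8.698 + 9.970 + 9.004 + 9.004 + 10.019 + 9.004) / 8 = 9.46712
bias = 9.46712 − 10.019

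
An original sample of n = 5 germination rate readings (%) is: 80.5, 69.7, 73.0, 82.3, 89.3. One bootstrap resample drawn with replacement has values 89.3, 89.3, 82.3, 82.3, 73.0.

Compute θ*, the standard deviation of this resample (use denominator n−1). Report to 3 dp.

θ* = 6.710

Mean = 83.2400; sum of squared deviations = 180.0720
s² = 180.0720 / 4 = 45.0180
s = √45.0180 = 6.710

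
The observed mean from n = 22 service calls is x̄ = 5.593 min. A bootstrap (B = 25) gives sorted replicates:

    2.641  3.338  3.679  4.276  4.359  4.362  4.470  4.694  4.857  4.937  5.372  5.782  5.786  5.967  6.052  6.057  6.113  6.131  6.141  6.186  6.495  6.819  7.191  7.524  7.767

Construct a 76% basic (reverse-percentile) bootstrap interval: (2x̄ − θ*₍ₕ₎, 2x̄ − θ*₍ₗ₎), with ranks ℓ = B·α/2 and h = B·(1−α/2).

(4.367, 7.507)

Percentile endpoints at ranks 3 and 22: θ*₍3₎ = 3.679, θ*₍22₎ = 6.819.
Basic interval reflects these around x̄:
  lower = 2 × 5.593 − 6.819 = 4.367
  upper = 2 × 5.593 − 3.679 = 7.507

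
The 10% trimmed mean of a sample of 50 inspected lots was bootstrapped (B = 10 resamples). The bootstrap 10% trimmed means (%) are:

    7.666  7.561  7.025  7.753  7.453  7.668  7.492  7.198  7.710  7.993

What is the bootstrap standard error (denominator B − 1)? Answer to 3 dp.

SE* = 0.279

Bootstrap SE is the standard deviation of the 10 replicate 10% trimmed means.
Mean of replicates: (7.666 + 7.561 + 7.025 + 7.753 + 7.453 + 7.668 + 7.492 + 7.198 + 7.710 + 7.993) / 10 = 75.5190 / 10 = 7.5519
Sum of squared deviations: (+0.1141)² + (+0.0091)² + (−0.5269)² + (+0.2011)² + (−0.0989)² + (+0.1161)² + (−0.0599)² + (−0.3539)² + (+0.1581)² + (+0.4411)² = 0.7028
Variance = 0.7028 / 9 = 0.0781
SE* = √0.0781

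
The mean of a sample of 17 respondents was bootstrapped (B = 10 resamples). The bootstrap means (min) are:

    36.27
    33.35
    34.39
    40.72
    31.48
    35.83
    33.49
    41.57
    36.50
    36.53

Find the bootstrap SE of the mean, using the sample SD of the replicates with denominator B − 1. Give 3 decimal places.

Bootstrap SE is the standard deviation of the 10 replicate means.
Mean of replicates: (36.27 + 33.35 + 34.39 + 40.72 + 31.48 + 35.83 + 33.49 + 41.57 + 36.50 + 36.53) / 10 = 360.1300 / 10 = 36.0130
Sum of squared deviations: (+0.2570)² + (−2.6630)² + (−1.6230)² + (+4.7070)² + (−4.5330)² + (−0.1830)² + (−2.5230)² + (+5.5570)² + (+0.4870)² + (+0.5170)² = 90.2794
Variance = 90.2794 / 9 = 10.0310
SE* = √10.0310

SE* = 3.167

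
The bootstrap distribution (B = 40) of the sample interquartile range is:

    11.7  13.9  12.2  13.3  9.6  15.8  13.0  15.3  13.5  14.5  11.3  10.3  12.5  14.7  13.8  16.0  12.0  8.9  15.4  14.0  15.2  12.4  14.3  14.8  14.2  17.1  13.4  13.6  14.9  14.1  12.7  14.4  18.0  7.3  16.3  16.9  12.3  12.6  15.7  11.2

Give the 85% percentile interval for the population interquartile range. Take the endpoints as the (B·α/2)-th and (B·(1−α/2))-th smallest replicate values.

(9.6, 16.3)

Sorted replicates: 7.3, 8.9, 9.6, 10.3, 11.2, 11.3, 11.7, 12.0, 12.2, 12.3, 12.4, 12.5, 12.6, 12.7, 13.0, 13.3, 13.4, 13.5, 13.6, 13.8, 13.9, 14.0, 14.1, 14.2, 14.3, 14.4, 14.5, 14.7, 14.8, 14.9, 15.2, 15.3, 15.4, 15.7, 15.8, 16.0, 16.3, 16.9, 17.1, 18.0
α = 0.15; lower rank = 40 × 0.075 = 3; upper rank = 40 × 0.925 = 37.
The 3rd smallest replicate is 9.6; the 37th is 16.3.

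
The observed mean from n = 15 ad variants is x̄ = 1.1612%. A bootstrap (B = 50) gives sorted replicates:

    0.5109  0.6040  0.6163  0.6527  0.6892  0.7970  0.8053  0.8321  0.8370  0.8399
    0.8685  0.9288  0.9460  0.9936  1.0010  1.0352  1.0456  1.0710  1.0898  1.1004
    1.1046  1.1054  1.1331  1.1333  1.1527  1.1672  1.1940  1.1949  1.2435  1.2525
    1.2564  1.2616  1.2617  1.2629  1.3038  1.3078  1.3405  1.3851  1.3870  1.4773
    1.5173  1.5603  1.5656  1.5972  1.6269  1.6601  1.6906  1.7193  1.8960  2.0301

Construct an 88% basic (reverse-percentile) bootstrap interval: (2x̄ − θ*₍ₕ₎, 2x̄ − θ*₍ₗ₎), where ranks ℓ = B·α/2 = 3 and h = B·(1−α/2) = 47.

(0.6318, 1.7061)

Percentile endpoints at ranks 3 and 47: θ*₍3₎ = 0.6163, θ*₍47₎ = 1.6906.
Basic interval reflects these around x̄:
  lower = 2 × 1.1612 − 1.6906 = 0.6318
  upper = 2 × 1.1612 − 0.6163 = 1.7061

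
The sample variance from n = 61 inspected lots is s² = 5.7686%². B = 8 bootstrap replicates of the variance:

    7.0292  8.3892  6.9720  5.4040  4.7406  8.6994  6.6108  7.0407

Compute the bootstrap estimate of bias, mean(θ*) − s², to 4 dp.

mean(θ*) = (7.0292 + 8.3892 + 6.9720 + 5.4040 + 4.7406 + 8.6994 + 6.6108 + 7.0407) / 8 = 6.86074
bias = 6.86074 − 5.7686

bias = +1.0921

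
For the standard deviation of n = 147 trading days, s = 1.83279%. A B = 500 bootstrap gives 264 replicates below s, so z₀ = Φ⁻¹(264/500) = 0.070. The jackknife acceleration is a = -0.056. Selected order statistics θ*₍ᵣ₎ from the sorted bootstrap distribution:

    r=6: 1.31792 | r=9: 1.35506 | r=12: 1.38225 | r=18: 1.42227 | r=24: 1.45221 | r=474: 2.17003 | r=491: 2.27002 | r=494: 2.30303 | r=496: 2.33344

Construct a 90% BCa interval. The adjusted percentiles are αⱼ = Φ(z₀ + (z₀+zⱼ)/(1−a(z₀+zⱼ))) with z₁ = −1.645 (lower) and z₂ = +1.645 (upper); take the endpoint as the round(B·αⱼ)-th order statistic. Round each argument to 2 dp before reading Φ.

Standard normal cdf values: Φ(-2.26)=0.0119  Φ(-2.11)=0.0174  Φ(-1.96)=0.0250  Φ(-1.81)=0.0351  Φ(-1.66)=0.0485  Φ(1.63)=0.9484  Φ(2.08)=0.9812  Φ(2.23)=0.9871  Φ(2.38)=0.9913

Lower: z₀ + z₁ = 0.070 + (-1.645) = -1.575; 1 − a(z₀+z₁) = 1 − (-0.056)(-1.575) = 0.9118; argument = 0.070 + (-1.575)/0.9118 = -1.6574 → -1.66.
α₁ = Φ(-1.66) = 0.0485; rank = round(500 × 0.0485) = 24; θ*₍24₎ = 1.45221.
Upper: z₀ + z₂ = 1.715; 1 − a(z₀+z₂) = 1.0960; argument = 1.6347 → 1.63; α₂ = 0.9484; rank = 474; θ*₍474₎ = 2.17003.

(1.45221, 2.17003)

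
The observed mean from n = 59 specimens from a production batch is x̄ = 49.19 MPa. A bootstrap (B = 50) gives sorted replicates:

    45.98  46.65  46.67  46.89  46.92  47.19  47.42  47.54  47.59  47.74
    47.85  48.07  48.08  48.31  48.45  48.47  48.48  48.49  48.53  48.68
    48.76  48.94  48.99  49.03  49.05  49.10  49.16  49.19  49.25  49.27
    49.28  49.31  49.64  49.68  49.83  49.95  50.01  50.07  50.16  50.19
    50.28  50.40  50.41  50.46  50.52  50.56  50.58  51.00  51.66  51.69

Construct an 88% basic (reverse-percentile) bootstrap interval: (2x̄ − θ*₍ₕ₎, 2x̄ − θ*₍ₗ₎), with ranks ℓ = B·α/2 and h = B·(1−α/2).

(47.80, 51.71)

Percentile endpoints at ranks 3 and 47: θ*₍3₎ = 46.67, θ*₍47₎ = 50.58.
Basic interval reflects these around x̄:
  lower = 2 × 49.19 − 50.58 = 47.80
  upper = 2 × 49.19 − 46.67 = 51.71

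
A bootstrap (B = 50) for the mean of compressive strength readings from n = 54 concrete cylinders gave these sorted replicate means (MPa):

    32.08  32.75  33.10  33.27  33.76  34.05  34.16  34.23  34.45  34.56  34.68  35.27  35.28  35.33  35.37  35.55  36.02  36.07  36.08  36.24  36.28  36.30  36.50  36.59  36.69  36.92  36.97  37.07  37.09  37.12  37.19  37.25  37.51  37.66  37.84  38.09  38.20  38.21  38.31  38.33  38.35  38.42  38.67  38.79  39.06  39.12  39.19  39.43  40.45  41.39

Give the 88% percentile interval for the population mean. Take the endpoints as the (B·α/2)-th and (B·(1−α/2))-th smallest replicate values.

α = 0.12; lower rank = 50 × 0.060 = 3; upper rank = 50 × 0.940 = 47.
The 3rd smallest replicate is 33.10; the 47th is 39.19.

(33.10, 39.19)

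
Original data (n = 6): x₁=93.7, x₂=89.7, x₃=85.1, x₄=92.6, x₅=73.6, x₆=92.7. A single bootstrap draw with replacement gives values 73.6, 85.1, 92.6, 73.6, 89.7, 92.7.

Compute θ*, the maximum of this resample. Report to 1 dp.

Maximum = 92.7

θ* = 92.7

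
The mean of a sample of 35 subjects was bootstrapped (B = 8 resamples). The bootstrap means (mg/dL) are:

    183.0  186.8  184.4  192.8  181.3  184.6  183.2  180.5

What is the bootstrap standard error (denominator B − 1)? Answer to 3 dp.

Bootstrap SE is the standard deviation of the 8 replicate means.
Mean of replicates: (183.0 + 186.8 + 184.4 + 192.8 + 181.3 + 184.6 + 183.2 + 180.5) / 8 = 1476.6000 / 8 = 184.5750
Sum of squared deviations: (−1.5750)² + (+2.2250)² + (−0.1750)² + (+8.2250)² + (−3.2750)² + (+0.0250)² + (−1.3750)² + (−4.0750)² = 104.3350
Variance = 104.3350 / 7 = 14.9050
SE* = √14.9050

SE* = 3.861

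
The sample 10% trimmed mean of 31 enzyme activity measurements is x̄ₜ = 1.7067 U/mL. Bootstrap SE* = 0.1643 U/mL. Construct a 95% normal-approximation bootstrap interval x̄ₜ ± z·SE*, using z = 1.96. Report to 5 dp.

(1.38467, 2.02873)

Margin = 1.96 × 0.1643 = 0.322028
Interval: 1.7067 ± 0.322028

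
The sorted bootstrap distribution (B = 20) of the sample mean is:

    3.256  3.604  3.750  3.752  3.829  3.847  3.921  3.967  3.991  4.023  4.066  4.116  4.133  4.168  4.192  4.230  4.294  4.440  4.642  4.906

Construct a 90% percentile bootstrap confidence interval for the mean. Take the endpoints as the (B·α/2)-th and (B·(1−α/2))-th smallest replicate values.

α = 0.10; lower rank = 20 × 0.050 = 1; upper rank = 20 × 0.950 = 19.
The 1st smallest replicate is 3.256; the 19th is 4.642.

(3.256, 4.642)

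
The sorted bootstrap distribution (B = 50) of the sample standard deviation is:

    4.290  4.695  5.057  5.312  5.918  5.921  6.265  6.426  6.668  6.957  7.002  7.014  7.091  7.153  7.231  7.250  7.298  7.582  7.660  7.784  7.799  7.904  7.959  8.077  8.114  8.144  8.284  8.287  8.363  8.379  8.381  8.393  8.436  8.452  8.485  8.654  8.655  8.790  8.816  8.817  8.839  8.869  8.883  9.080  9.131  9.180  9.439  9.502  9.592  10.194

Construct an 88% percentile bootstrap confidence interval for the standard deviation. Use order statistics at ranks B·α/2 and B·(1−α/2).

α = 0.12; lower rank = 50 × 0.060 = 3; upper rank = 50 × 0.940 = 47.
The 3rd smallest replicate is 5.057; the 47th is 9.439.

(5.057, 9.439)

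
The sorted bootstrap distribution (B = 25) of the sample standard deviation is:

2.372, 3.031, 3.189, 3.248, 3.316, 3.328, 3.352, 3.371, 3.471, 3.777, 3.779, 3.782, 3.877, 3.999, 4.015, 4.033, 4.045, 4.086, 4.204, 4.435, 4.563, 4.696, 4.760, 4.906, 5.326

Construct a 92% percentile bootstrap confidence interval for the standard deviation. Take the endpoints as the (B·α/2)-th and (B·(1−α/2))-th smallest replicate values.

(2.372, 4.906)

α = 0.08; lower rank = 25 × 0.040 = 1; upper rank = 25 × 0.960 = 24.
The 1st smallest replicate is 2.372; the 24th is 4.906.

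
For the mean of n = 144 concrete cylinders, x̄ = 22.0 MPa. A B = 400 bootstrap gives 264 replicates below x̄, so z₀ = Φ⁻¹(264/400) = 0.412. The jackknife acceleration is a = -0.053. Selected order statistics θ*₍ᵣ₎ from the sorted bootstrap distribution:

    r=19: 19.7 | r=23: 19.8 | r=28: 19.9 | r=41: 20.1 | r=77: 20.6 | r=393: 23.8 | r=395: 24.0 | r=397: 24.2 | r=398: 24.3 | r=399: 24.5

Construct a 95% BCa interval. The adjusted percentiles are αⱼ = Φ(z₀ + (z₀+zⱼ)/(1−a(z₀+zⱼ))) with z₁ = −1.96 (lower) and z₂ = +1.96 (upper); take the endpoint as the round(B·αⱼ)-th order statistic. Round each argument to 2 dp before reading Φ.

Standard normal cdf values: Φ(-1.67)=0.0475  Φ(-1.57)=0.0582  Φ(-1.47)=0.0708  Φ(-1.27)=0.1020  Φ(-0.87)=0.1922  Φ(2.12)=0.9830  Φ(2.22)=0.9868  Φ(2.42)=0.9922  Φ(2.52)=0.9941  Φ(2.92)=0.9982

(20.1, 24.3)

Lower: z₀ + z₁ = 0.412 + (-1.960) = -1.548; 1 − a(z₀+z₁) = 1 − (-0.053)(-1.548) = 0.9180; argument = 0.412 + (-1.548)/0.9180 = -1.2744 → -1.27.
α₁ = Φ(-1.27) = 0.1020; rank = round(400 × 0.1020) = 41; θ*₍41₎ = 20.1.
Upper: z₀ + z₂ = 2.372; 1 − a(z₀+z₂) = 1.1257; argument = 2.5191 → 2.52; α₂ = 0.9941; rank = 398; θ*₍398₎ = 24.3.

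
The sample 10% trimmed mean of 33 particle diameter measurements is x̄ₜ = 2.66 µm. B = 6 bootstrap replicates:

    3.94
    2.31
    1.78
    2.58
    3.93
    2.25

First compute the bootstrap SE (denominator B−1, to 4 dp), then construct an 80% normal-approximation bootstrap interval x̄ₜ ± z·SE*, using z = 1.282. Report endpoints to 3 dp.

Mean of replicates = 2.7983; sum of squared deviations = 4.2079; SE* = √(4.2079/5) = 0.9174
Margin = 1.282 × 0.9174 = 1.1761
Interval: 2.66 ± 1.1761

(1.484, 3.836)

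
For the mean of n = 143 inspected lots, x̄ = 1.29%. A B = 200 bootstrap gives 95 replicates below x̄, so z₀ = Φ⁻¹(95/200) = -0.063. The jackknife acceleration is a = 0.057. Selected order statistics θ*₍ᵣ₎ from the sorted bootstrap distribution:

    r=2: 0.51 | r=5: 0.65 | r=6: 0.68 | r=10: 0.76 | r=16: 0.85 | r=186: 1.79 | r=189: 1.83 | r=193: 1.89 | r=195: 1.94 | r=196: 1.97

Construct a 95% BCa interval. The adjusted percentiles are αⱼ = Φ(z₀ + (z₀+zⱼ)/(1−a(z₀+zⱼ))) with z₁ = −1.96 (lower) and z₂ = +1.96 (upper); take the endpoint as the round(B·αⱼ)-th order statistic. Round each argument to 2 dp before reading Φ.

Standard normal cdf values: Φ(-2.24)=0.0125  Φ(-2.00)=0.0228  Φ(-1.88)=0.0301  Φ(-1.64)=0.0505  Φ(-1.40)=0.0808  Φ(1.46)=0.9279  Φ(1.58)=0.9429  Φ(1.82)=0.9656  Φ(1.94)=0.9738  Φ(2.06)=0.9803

(0.68, 1.97)

Lower: z₀ + z₁ = -0.063 + (-1.960) = -2.023; 1 − a(z₀+z₁) = 1 − (0.057)(-2.023) = 1.1153; argument = -0.063 + (-2.023)/1.1153 = -1.8768 → -1.88.
α₁ = Φ(-1.88) = 0.0301; rank = round(200 × 0.0301) = 6; θ*₍6₎ = 0.68.
Upper: z₀ + z₂ = 1.897; 1 − a(z₀+z₂) = 0.8919; argument = 2.0640 → 2.06; α₂ = 0.9803; rank = 196; θ*₍196₎ = 1.97.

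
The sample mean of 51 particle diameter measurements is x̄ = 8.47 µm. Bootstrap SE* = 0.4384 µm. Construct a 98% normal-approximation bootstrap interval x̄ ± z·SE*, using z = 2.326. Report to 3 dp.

Margin = 2.326 × 0.4384 = 1.0197
Interval: 8.47 ± 1.0197

(7.450, 9.490)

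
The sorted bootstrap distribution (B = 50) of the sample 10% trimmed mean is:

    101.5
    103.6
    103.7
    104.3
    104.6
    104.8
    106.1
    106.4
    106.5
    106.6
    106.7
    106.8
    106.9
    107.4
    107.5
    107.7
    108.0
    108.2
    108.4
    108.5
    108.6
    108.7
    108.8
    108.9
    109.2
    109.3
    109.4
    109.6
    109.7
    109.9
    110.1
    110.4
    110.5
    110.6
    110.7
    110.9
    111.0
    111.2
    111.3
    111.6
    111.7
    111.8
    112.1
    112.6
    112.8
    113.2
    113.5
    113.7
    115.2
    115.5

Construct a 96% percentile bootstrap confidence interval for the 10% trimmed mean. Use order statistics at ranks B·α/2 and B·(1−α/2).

α = 0.04; lower rank = 50 × 0.020 = 1; upper rank = 50 × 0.980 = 49.
The 1st smallest replicate is 101.5; the 49th is 115.2.

(101.5, 115.2)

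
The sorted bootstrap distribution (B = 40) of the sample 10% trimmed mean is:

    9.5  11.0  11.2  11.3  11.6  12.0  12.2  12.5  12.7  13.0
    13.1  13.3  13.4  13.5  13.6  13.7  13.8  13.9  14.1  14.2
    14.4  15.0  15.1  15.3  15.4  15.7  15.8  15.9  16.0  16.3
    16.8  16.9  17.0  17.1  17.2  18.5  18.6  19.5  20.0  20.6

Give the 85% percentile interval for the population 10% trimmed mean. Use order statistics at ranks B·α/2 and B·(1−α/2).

(11.2, 18.6)

α = 0.15; lower rank = 40 × 0.075 = 3; upper rank = 40 × 0.925 = 37.
The 3rd smallest replicate is 11.2; the 37th is 18.6.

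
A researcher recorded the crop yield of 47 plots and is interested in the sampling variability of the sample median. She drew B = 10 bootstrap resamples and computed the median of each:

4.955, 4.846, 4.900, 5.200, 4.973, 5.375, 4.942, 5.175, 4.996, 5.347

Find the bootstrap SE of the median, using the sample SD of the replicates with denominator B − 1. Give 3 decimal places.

SE* = 0.189

Bootstrap SE is the standard deviation of the 10 replicate medians.
Mean of replicates: (4.955 + 4.846 + 4.900 + 5.200 + 4.973 + 5.375 + 4.942 + 5.175 + 4.996 + 5.347) / 10 = 50.7090 / 10 = 5.0709
Sum of squared deviations: (−0.1159)² + (−0.2249)² + (−0.1709)² + (+0.1291)² + (−0.0979)² + (+0.3041)² + (−0.1289)² + (+0.1041)² + (−0.0749)² + (+0.2761)² = 0.3212
Variance = 0.3212 / 9 = 0.0357
SE* = √0.0357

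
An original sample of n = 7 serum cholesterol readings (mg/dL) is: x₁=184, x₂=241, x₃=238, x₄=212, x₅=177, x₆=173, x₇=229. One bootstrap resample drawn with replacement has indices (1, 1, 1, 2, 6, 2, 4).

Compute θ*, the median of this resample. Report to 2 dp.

Resample values: 184, 184, 184, 241, 173, 241, 212.
Sorted: 173, 184, 184, 184, 212, 241, 241
Median = middle value = 184.00

θ* = 184.00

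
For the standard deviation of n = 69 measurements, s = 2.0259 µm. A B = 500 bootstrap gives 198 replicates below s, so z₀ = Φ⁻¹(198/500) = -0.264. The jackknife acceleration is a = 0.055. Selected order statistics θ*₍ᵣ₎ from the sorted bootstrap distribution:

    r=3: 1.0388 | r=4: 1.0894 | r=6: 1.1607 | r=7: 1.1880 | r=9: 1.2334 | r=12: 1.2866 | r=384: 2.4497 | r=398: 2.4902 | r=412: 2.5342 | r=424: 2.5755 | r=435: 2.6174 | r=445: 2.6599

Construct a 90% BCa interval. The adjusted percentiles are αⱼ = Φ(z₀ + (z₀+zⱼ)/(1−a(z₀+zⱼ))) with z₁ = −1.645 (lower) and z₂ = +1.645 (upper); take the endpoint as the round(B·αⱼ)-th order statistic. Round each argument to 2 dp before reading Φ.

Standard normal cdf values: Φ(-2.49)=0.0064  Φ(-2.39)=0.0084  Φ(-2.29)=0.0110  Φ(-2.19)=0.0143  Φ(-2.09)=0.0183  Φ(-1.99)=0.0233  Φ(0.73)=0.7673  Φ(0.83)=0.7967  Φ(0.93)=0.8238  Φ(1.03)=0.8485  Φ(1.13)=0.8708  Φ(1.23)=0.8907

Lower: z₀ + z₁ = -0.264 + (-1.645) = -1.909; 1 − a(z₀+z₁) = 1 − (0.055)(-1.909) = 1.1050; argument = -0.264 + (-1.909)/1.1050 = -1.9916 → -1.99.
α₁ = Φ(-1.99) = 0.0233; rank = round(500 × 0.0233) = 12; θ*₍12₎ = 1.2866.
Upper: z₀ + z₂ = 1.381; 1 − a(z₀+z₂) = 0.9240; argument = 1.2305 → 1.23; α₂ = 0.8907; rank = 445; θ*₍445₎ = 2.6599.

(1.2866, 2.6599)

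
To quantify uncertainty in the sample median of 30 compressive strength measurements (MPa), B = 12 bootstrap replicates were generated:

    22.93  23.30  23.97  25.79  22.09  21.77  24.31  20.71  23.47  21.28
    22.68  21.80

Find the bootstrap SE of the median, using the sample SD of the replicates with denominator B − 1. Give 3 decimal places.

Bootstrap SE is the standard deviation of the 12 replicate medians.
Mean of replicates: (22.93 + 23.30 + 23.97 + 25.79 + 22.09 + 21.77 + 24.31 + 20.71 + 23.47 + 21.28 + 22.68 + 21.80) / 12 = 274.1000 / 12 = 22.8417
Sum of squared deviations: (+0.0883)² + (+0.4583)² + (+1.1283)² + (+2.9483)² + (−0.7517)² + (−1.0717)² + (+1.4683)² + (−2.1317)² + (+0.6283)² + (−1.5617)² + (−0.1617)² + (−1.0417)² = 22.5420
Variance = 22.5420 / 11 = 2.0493
SE* = √2.0493

SE* = 1.432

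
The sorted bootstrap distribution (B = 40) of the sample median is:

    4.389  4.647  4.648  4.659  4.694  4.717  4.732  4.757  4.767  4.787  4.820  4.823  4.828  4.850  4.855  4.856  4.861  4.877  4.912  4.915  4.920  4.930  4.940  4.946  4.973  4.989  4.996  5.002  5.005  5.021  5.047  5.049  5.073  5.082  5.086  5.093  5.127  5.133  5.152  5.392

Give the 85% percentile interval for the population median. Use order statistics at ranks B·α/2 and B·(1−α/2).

α = 0.15; lower rank = 40 × 0.075 = 3; upper rank = 40 × 0.925 = 37.
The 3rd smallest replicate is 4.648; the 37th is 5.127.

(4.648, 5.127)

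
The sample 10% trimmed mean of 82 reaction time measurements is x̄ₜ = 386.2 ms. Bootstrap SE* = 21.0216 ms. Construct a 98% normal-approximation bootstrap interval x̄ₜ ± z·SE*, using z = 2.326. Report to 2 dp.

Margin = 2.326 × 21.0216 = 48.896
Interval: 386.2 ± 48.896

(337.30, 435.10)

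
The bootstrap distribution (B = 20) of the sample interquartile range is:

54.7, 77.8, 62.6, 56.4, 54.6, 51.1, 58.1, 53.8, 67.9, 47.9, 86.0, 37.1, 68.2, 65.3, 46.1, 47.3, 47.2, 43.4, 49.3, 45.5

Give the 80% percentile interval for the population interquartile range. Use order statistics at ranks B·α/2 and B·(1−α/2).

Sorted replicates: 37.1, 43.4, 45.5, 46.1, 47.2, 47.3, 47.9, 49.3, 51.1, 53.8, 54.6, 54.7, 56.4, 58.1, 62.6, 65.3, 67.9, 68.2, 77.8, 86.0
α = 0.20; lower rank = 20 × 0.100 = 2; upper rank = 20 × 0.900 = 18.
The 2nd smallest replicate is 43.4; the 18th is 68.2.

(43.4, 68.2)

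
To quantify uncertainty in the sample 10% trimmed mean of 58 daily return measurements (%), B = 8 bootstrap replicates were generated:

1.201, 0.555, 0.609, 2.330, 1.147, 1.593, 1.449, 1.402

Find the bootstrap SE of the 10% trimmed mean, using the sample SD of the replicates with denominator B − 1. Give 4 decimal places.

SE* = 0.5661

Bootstrap SE is the standard deviation of the 8 replicate 10% trimmed means.
Mean of replicates: (1.201 + 0.555 + 0.609 + 2.330 + 1.147 + 1.593 + 1.449 + 1.402) / 8 = 10.28600 / 8 = 1.28575
Sum of squared deviations: (−0.08475)² + (−0.73075)² + (−0.67675)² + (+1.04425)² + (−0.13875)² + (+0.30725)² + (+0.16325)² + (+0.11625)² = 2.24345
Variance = 2.24345 / 7 = 0.32049
SE* = √0.32049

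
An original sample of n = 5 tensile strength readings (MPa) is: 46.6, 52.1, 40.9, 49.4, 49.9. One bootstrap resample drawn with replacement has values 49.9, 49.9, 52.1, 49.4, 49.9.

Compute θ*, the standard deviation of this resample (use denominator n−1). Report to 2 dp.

θ* = 1.06

Mean = 50.2400; sum of squared deviations = 4.5120
s² = 4.5120 / 4 = 1.1280
s = √1.1280 = 1.06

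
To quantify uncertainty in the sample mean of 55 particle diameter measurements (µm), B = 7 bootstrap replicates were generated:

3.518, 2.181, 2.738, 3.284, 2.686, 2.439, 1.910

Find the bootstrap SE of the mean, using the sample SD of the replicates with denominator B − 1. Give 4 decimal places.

Bootstrap SE is the standard deviation of the 7 replicate means.
Mean of replicates: (3.518 + 2.181 + 2.738 + 3.284 + 2.686 + 2.439 + 1.910) / 7 = 18.75600 / 7 = 2.67943
Sum of squared deviations: (+0.83857)² + (−0.49843)² + (+0.05857)² + (+0.60457)² + (+0.00657)² + (−0.24043)² + (−0.76943)² = 1.97044
Variance = 1.97044 / 6 = 0.32841
SE* = √0.32841

SE* = 0.5731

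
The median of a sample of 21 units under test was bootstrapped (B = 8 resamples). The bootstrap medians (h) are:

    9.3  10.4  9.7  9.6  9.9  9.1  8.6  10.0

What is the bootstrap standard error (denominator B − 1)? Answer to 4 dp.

Bootstrap SE is the standard deviation of the 8 replicate medians.
Mean of replicates: (9.3 + 10.4 + 9.7 + 9.6 + 9.9 + 9.1 + 8.6 + 10.0) / 8 = 76.60000 / 8 = 9.57500
Sum of squared deviations: (−0.27500)² + (+0.82500)² + (+0.12500)² + (+0.02500)² + (+0.32500)² + (−0.47500)² + (−0.97500)² + (+0.42500)² = 2.23500
Variance = 2.23500 / 7 = 0.31929
SE* = √0.31929

SE* = 0.5651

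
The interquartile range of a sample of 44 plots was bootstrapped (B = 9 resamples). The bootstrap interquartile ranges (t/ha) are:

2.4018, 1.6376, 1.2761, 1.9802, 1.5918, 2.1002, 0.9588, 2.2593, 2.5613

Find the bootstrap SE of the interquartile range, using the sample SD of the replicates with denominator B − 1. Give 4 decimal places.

SE* = 0.5352

Bootstrap SE is the standard deviation of the 9 replicate interquartile ranges.
Mean of replicates: (2.4018 + 1.6376 + 1.2761 + 1.9802 + 1.5918 + 2.1002 + 0.9588 + 2.2593 + 2.5613) / 9 = 16.76710 / 9 = 1.86301
Sum of squared deviations: (+0.53879)² + (−0.22541)² + (−0.58691)² + (+0.11719)² + (−0.27121)² + (+0.23719)² + (−0.90421)² + (+0.39629)² + (+0.69829)² = 2.29137
Variance = 2.29137 / 8 = 0.28642
SE* = √0.28642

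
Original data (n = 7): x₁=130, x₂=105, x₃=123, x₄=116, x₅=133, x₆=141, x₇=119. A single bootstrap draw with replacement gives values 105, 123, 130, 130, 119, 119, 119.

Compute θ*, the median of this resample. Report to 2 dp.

Sorted: 105, 119, 119, 119, 123, 130, 130
Median = middle value = 119.00

θ* = 119.00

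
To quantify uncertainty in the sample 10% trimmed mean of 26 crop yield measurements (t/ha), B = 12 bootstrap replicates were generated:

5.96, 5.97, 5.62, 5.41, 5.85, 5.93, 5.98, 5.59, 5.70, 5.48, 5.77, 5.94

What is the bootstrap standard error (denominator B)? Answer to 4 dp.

Bootstrap SE is the standard deviation of the 12 replicate 10% trimmed means.
Mean of replicates: (5.96 + 5.97 + 5.62 + 5.41 + 5.85 + 5.93 + 5.98 + 5.59 + 5.70 + 5.48 + 5.77 + 5.94) / 12 = 69.20000 / 12 = 5.76667
Sum of squared deviations: (+0.19333)² + (+0.20333)² + (−0.14667)² + (−0.35667)² + (+0.08333)² + (+0.16333)² + (+0.21333)² + (−0.17667)² + (−0.06667)² + (−0.28667)² + (+0.00333)² + (+0.17333)² = 0.45447
Variance = 0.45447 / 12 = 0.03787
SE* = √0.03787

SE* = 0.1946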